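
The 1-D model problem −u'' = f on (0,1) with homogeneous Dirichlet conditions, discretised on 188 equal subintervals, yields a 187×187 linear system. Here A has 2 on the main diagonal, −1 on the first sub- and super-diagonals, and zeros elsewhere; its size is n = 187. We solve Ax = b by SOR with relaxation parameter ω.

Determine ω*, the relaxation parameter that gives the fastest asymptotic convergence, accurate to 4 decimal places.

n=187: λ(B_J) = 1 − λ(A)/2 = cos(kπ/188); k=1 gives ρ_J = 0.9999.
1 − cos²(π/188) = sin²(π/188) ⇒ √(1−ρ_J²) = sin(π/188) = 0.01671.
Then 2/(1+√(1−ρ_J²)) = 2/(1+0.01671); ω* = 2/1.01671 = 1.9671.
ρ(B_{ω*}) = ω*−1 = 0.9671

ω* = 1.9671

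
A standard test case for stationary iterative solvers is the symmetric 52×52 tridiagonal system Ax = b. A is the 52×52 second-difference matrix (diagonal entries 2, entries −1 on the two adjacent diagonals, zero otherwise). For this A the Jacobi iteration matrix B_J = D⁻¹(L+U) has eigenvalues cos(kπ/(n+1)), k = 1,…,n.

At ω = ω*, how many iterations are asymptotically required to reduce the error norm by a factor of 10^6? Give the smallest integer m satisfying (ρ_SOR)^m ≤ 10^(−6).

m = 117

[ρ_J] n=52: ρ(B_J) = cos(π/(n+1)) = cos(π/53) = 0.9982437.
root = sin(π/53) = 0.0592406  (since 1−cos² = sin²).
ω* = 2/(1 + 0.0592406) = 2/1.0592406 = 1.8881451.
Hence ρ(B_{ω*}) = 1.8881451 − 1 = 0.8881451.
(0.8881451)^m ≤ 10^{−6}  ⇒  m·ln(0.8881451) ≤ −6·ln10  ⇒  m ≥ 116.469  ⇒  m = 117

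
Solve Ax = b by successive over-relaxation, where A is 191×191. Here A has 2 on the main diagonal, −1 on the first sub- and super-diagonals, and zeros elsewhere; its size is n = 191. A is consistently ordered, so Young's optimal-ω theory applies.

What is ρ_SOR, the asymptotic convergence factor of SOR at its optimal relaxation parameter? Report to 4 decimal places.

[ρ_J] n=191: ρ(B_J) = cos(π/(n+1)) = cos(π/192) = 0.9999.
√(1−ρ_J²) = |sin(π/192)| = 0.01636
So ω* = 2/1.01636 = 1.9678 (Young).
ρ(B_{ω*}) = ω*−1 = 0.9678

ρ_SOR = 0.9678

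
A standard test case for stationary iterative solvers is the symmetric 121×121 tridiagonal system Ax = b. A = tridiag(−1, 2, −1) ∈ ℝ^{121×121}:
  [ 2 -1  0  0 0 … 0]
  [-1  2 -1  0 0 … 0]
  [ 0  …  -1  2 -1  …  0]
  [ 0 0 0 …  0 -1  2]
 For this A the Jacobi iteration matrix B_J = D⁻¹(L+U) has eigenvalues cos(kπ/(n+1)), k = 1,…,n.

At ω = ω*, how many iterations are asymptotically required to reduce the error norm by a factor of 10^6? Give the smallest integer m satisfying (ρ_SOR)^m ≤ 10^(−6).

B_J for the 121×121 system has eigenvalues cos(kπ/122); ρ_J = cos(π/122) = 0.9996685.
√(1−ρ_J²) simplifies to sin(π/122) = 0.0257479.
ω* = 2/(1+0.0257479) = 1.9497968
[ρ_SOR] ω* − 1 = 0.9497968.
m ≥ 6·ln10 / (−ln 0.9497968) = 268.225; smallest integer m = 269.

m = 269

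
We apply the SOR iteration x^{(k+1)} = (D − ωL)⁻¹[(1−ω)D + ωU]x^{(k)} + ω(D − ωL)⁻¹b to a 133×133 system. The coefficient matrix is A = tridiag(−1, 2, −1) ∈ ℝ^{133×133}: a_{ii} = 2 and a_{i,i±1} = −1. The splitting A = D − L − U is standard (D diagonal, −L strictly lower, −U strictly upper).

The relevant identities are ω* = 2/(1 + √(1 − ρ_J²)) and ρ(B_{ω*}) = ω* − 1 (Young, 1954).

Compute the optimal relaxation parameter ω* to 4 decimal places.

½·tridiag(1,0,1) at n=133: λ_k = cos(kπ/134); max |λ| at k=1 ⇒ ρ_J = cos(π/134) ≈ 0.9997.
1 − cos²(π/134) = sin²(π/134) ⇒ √(1−ρ_J²) = sin(π/134) = 0.02344.
ω* = 2 / (1 + 0.02344) = 2 / 1.02344 ≈ 1.9542.
[ρ_SOR] ω* − 1 = 0.9542.

ω* = 1.9542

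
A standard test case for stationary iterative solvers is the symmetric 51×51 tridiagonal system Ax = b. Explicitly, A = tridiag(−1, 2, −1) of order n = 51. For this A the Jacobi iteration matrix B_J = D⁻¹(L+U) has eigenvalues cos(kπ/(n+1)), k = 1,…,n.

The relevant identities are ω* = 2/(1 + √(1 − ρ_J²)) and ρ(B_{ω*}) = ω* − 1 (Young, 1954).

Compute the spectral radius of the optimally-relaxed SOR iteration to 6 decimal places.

ρ_SOR = 0.886119

spectrum of D⁻¹(L+U) = {cos(kπ/52) : 1≤k≤51}; ρ_J = cos(π/52) = 0.998176.
√(1−ρ_J²) simplifies to sin(π/52) = 0.0603785.
So ω* = 2/1.0603785 = 1.886119 (Young).
ρ_SOR = ω* − 1 = 1.886119 − 1 = 0.886119.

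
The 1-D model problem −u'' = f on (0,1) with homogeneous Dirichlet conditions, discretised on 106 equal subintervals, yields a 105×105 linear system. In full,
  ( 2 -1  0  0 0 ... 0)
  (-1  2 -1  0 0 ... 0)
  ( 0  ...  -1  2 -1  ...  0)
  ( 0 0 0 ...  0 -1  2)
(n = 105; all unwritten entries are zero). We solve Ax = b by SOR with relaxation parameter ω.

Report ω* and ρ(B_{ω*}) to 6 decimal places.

ω* = 1.942439, ρ_SOR = 0.942439

With n=105, ρ(Jacobi) = cos(π/106) = 0.999561.
1 − cos²(π/106) = sin²(π/106) ⇒ √(1−ρ_J²) = sin(π/106) = 0.0296333.
ω* = 2/(1 + 0.0296333) = 2/1.0296333 = 1.942439.
At ω = 1.942439 every |λ(B_ω)| = ω−1, so ρ_SOR = 0.942439.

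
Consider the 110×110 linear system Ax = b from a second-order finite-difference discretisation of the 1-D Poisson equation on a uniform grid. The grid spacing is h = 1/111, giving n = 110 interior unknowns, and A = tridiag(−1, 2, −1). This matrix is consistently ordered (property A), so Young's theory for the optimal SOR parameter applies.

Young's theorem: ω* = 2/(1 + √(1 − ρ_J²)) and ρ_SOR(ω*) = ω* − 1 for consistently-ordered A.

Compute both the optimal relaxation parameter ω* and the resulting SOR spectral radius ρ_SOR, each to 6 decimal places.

ρ_J = max_k |cos(kπ/111)| = cos(π/111) = 0.999600
√(1 − cos²(π/111)) = sin(π/111) ≈ 0.0282989.
ω* = 2/(1 + 0.0282989) = 2/1.0282989 = 1.944960.
[ρ_SOR] ω* − 1 = 0.944960.

ω* = 1.944960, ρ_SOR = 0.944960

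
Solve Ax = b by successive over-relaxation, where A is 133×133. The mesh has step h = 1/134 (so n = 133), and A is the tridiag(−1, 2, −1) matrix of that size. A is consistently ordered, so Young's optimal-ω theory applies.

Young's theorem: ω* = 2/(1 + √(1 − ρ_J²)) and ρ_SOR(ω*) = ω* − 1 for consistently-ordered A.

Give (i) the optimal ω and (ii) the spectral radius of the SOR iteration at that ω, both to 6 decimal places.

ω* = 1.954189, ρ_SOR = 0.954189

ρ_J = max_k |cos(kπ/134)| = cos(π/134) = 0.999725
1 − cos²(π/134) = sin²(π/134) ⇒ √(1−ρ_J²) = sin(π/134) = 0.0234426.
ω* = 2/(1+0.0234426) = 1.954189
ρ_SOR = ω* − 1 ≈ 0.954189.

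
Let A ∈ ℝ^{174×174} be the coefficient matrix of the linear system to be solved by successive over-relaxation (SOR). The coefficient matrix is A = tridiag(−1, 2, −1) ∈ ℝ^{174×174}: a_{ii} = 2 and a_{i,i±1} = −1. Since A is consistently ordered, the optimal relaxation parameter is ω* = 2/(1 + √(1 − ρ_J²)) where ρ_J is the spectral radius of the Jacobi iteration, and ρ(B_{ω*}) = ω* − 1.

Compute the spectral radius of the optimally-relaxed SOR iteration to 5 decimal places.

ρ_SOR = 0.96473

½·tridiag(1,0,1) at n=174: λ_k = cos(kπ/175); max |λ| at k=1 ⇒ ρ_J = cos(π/175) ≈ 0.99984.
√(1 − cos²(π/175)) = sin(π/175) ≈ 0.017951.
So ω* = 2/1.017951 = 1.96473 (Young).
ρ(B_{ω*}) = ω*−1 = 0.96473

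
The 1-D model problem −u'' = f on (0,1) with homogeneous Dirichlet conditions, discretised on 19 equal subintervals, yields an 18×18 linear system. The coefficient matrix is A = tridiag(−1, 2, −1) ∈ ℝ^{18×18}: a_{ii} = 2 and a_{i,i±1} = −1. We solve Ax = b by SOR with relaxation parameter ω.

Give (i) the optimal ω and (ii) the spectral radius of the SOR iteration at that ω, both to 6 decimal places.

With n=18, ρ(Jacobi) = cos(π/19) = 0.986361.
√(1 − cos²(π/19)) = sin(π/19) ≈ 0.1645946.
[ω*] 2 ÷ (1 + 0.1645946) = 2 ÷ 1.1645946 = 1.717336.
ρ(B_{ω*}) = ω*−1 = 0.717336

ω* = 1.717336, ρ_SOR = 0.717336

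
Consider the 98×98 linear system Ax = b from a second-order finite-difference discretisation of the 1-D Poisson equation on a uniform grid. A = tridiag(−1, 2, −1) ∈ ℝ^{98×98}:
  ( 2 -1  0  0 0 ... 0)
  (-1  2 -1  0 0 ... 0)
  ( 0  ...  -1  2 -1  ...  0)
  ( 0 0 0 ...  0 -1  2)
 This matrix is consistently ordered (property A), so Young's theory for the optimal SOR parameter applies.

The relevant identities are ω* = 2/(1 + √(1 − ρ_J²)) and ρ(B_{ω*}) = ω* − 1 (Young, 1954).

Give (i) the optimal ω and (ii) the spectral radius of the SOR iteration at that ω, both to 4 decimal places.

ω* = 1.9385, ρ_SOR = 0.9385

ρ_J = max_k |cos(kπ/99)| = cos(π/99) = 0.9995
√(1−ρ_J²) = |sin(π/99)| = 0.03173
Then 2/(1+√(1−ρ_J²)) = 2/(1+0.03173); ω* = 2/1.03173 = 1.9385.
ρ_SOR = ω* − 1 ≈ 0.9385.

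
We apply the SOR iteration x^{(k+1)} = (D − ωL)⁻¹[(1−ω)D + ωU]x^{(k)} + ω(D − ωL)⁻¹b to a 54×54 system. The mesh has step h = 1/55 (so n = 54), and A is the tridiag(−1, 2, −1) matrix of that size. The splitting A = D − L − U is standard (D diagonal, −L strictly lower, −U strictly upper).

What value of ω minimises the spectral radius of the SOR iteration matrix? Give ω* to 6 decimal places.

ω* = 1.891989

With n=54, ρ(Jacobi) = cos(π/55) = 0.998369.
√(1−ρ_J²) simplifies to sin(π/55) = 0.0570888.
ω* = 2/(1+0.0570888) = 1.891989
At ω = 1.891989 every |λ(B_ω)| = ω−1, so ρ_SOR = 0.891989.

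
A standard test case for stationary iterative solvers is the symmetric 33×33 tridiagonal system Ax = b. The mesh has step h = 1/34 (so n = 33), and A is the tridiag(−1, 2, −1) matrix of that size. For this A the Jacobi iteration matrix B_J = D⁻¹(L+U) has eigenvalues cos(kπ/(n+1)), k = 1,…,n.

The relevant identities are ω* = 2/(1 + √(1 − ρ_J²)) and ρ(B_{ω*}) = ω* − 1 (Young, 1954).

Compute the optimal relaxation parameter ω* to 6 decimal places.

ω* = 1.831052

½·tridiag(1,0,1) at n=33: λ_k = cos(kπ/34); max |λ| at k=1 ⇒ ρ_J = cos(π/34) ≈ 0.995734.
root = sin(π/34) = 0.0922684  (since 1−cos² = sin²).
ω* = 2/(1+0.0922684) = 1.831052
[ρ_SOR] ω* − 1 = 0.831052.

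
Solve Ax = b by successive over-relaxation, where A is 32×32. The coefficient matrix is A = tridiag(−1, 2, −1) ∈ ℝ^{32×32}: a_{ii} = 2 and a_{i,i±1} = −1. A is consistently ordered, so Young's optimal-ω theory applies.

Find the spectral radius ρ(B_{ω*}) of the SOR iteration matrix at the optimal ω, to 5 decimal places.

ρ_SOR = 0.82639

B_J for the 32×32 system has eigenvalues cos(kπ/33); ρ_J = cos(π/33) = 0.99547.
√(1−ρ_J²) simplifies to sin(π/33) = 0.095056.
Young: ω* = 2/(1+√(1−ρ_J²)) = 2/(1+0.095056) = 2/1.095056 = 1.82639.
ρ(B_{ω*}) = ω*−1 = 0.82639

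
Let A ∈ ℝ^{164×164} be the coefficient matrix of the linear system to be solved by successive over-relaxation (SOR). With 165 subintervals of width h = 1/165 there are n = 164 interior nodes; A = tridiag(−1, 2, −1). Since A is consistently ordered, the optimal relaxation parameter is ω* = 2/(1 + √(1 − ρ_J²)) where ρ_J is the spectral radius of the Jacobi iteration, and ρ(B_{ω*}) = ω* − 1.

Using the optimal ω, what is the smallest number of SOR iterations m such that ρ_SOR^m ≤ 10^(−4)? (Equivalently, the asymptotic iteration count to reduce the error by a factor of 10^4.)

m = 242

spectrum of D⁻¹(L+U) = {cos(kπ/165) : 1≤k≤164}; ρ_J = cos(π/165) = 0.9998187.
√(1−ρ_J²) simplifies to sin(π/165) = 0.0190388.
ω* = 2/(1+0.0190388) = 1.9626338
ρ(B_{ω*}) = ω*−1 = 0.9626338
m ≥ 4·ln10 / (−ln 0.9626338) = 241.854; smallest integer m = 242.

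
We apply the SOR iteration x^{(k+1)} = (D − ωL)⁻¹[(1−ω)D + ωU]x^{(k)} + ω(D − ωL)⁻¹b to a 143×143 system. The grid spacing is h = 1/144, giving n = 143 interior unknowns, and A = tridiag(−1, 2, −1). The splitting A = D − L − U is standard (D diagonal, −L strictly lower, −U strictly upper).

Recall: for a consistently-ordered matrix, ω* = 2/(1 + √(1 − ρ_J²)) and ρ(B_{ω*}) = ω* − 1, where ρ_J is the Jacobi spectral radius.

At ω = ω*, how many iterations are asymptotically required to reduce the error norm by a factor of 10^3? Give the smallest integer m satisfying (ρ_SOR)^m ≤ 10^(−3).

m = 159

B_J for the 143×143 system has eigenvalues cos(kπ/144); ρ_J = cos(π/144) = 0.9997620.
√(1−ρ_J²) = |sin(π/144)| = 0.0218149
ω* = 2 / (1 + 0.0218149) = 2 / 1.0218149 ≈ 1.9573017.
and ρ(B_{ω*}) = 1.9573017 − 1 = 0.9573017.
m ≥ 3·ln10 / (−ln 0.9573017) = 158.302; smallest integer m = 159.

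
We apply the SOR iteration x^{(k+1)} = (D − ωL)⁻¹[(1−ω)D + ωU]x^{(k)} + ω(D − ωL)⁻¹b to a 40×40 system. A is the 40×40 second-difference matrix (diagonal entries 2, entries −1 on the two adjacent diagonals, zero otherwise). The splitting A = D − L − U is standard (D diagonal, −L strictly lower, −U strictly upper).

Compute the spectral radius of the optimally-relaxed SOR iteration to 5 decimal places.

ρ_SOR = 0.85779

B_J for the 40×40 system has eigenvalues cos(kπ/41); ρ_J = cos(π/41) = 0.99707.
1 − cos²(π/41) = sin²(π/41) ⇒ √(1−ρ_J²) = sin(π/41) = 0.076549.
ω* = 2/(1+0.076549) = 1.85779
[ρ_SOR] ω* − 1 = 0.85779.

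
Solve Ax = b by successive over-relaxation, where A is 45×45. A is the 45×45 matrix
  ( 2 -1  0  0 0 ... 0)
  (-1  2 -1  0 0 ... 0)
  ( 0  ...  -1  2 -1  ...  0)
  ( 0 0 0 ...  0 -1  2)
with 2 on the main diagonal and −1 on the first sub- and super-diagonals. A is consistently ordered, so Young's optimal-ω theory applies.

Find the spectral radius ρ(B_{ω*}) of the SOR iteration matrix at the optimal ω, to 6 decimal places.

spectrum of D⁻¹(L+U) = {cos(kπ/46) : 1≤k≤45}; ρ_J = cos(π/46) = 0.997669.
1 − cos²(π/46) = sin²(π/46) ⇒ √(1−ρ_J²) = sin(π/46) = 0.0682424.
ω* = 2/(1+0.0682424) = 1.872234
At ω = 1.872234 every |λ(B_ω)| = ω−1, so ρ_SOR = 0.872234.

ρ_SOR = 0.872234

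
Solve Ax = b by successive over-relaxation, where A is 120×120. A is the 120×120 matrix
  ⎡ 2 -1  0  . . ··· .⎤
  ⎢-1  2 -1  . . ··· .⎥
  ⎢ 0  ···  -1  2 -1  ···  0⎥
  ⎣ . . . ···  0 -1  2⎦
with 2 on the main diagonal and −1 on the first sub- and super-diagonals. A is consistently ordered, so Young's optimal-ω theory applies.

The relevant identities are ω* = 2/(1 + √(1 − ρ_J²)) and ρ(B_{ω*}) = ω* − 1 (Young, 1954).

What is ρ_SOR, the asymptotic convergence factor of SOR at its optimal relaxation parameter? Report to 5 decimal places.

ρ_SOR = 0.94939

½·tridiag(1,0,1) at n=120: λ_k = cos(kπ/121); max |λ| at k=1 ⇒ ρ_J = cos(π/121) ≈ 0.99966.
√(1−ρ_J²) simplifies to sin(π/121) = 0.025961.
So ω* = 2/1.025961 = 1.94939 (Young).
Hence ρ(B_{ω*}) = 1.94939 − 1 = 0.94939.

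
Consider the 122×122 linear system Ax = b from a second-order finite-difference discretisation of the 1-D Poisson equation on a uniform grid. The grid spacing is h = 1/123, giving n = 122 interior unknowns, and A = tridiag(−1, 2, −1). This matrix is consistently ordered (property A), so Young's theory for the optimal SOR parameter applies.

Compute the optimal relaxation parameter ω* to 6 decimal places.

ω* = 1.950195

With n=122, ρ(Jacobi) = cos(π/123) = 0.999674.
root = sin(π/123) = 0.0255386  (since 1−cos² = sin²).
Then 2/(1+√(1−ρ_J²)) = 2/(1+0.0255386); ω* = 2/1.0255386 = 1.950195.
ρ_SOR = ω* − 1 ≈ 0.950195.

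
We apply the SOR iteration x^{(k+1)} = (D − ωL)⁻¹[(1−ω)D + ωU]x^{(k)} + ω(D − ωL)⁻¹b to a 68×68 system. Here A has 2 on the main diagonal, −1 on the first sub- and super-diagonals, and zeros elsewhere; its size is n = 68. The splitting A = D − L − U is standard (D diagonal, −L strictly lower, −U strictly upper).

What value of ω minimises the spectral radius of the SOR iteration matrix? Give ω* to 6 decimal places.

With n=68, ρ(Jacobi) = cos(π/69) = 0.998964.
√(1−ρ_J²) simplifies to sin(π/69) = 0.0455146.
Then 2/(1+√(1−ρ_J²)) = 2/(1+0.0455146); ω* = 2/1.0455146 = 1.912934.
ρ_SOR = ω* − 1 = 1.912934 − 1 = 0.912934.

ω* = 1.912934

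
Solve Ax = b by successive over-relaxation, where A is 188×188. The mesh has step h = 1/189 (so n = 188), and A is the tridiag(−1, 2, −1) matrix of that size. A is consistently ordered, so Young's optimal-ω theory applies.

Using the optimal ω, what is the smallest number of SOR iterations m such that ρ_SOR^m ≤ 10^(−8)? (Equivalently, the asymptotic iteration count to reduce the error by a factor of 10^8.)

m = 555

spectrum of D⁻¹(L+U) = {cos(kπ/189) : 1≤k≤188}; ρ_J = cos(π/189) = 0.9998619.
root = sin(π/189) = 0.0166214  (since 1−cos² = sin²).
Young: ω* = 2/(1+√(1−ρ_J²)) = 2/(1+0.0166214) = 2/1.0166214 = 1.9673007.
ρ(B_{ω*}) = ω*−1 = 0.9673007
(0.9673007)^m ≤ 10^{−8}  ⇒  m·ln(0.9673007) ≤ −8·ln10  ⇒  m ≥ 554.074  ⇒  m = 555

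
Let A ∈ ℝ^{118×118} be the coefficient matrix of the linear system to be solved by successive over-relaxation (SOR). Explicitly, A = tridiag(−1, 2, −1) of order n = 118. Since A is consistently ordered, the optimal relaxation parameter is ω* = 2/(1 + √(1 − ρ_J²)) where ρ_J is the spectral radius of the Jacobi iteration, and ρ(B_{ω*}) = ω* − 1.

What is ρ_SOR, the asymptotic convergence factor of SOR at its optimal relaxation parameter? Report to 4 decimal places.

[ρ_J] n=118: ρ(B_J) = cos(π/(n+1)) = cos(π/119) = 0.9997.
root = sin(π/119) = 0.02640  (since 1−cos² = sin²).
ω* = 2/(1 + 0.02640) = 2/1.02640 = 1.9486.
and ρ(B_{ω*}) = 1.9486 − 1 = 0.9486.

ρ_SOR = 0.9486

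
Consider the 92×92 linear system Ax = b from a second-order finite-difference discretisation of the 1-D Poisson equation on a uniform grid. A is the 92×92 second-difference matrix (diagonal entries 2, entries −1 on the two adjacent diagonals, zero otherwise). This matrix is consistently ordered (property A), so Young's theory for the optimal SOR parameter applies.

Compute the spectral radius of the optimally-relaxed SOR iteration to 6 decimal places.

ρ_SOR = 0.934659

[ρ_J] n=92: ρ(B_J) = cos(π/(n+1)) = cos(π/93) = 0.999429.
1 − cos²(π/93) = sin²(π/93) ⇒ √(1−ρ_J²) = sin(π/93) = 0.0337741.
Then 2/(1+√(1−ρ_J²)) = 2/(1+0.0337741); ω* = 2/1.0337741 = 1.934659.
and ρ(B_{ω*}) = 1.934659 − 1 = 0.934659.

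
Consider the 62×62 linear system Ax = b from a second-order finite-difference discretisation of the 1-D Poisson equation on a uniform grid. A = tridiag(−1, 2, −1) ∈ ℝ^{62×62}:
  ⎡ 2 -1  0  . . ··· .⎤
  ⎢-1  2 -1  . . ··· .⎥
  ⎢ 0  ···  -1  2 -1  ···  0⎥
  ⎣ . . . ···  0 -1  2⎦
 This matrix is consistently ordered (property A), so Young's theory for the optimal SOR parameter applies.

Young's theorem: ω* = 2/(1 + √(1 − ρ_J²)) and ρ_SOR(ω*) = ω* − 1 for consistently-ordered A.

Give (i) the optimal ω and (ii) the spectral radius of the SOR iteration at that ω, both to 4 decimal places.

ω* = 1.9050, ρ_SOR = 0.9050

spectrum of D⁻¹(L+U) = {cos(kπ/63) : 1≤k≤62}; ρ_J = cos(π/63) = 0.9988.
root = sin(π/63) = 0.04985  (since 1−cos² = sin²).
So ω* = 2/1.04985 = 1.9050 (Young).
ρ_SOR = ω* − 1 = 1.9050 − 1 = 0.9050.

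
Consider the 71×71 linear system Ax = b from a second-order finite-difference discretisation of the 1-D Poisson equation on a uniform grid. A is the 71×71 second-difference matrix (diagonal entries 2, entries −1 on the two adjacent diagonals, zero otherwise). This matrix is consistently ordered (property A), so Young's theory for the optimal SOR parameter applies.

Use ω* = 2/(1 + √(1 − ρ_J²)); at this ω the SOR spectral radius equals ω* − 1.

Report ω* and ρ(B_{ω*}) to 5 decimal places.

[ρ_J] n=71: ρ(B_J) = cos(π/(n+1)) = cos(π/72) = 0.99905.
√(1 − cos²(π/72)) = sin(π/72) ≈ 0.043619.
ω* = 2/(1 + 0.043619) = 2/1.043619 = 1.91641.
and ρ(B_{ω*}) = 1.91641 − 1 = 0.91641.

ω* = 1.91641, ρ_SOR = 0.91641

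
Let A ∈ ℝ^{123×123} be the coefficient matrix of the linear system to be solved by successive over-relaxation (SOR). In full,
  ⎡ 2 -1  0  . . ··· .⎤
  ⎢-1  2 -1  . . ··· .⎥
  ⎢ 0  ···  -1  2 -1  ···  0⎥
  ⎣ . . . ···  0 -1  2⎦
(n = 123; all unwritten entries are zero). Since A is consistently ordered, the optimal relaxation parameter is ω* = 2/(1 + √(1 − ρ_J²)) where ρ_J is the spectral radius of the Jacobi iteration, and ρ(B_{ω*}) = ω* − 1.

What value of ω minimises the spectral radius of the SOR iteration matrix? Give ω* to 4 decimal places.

ρ_J = max_k |cos(kπ/124)| = cos(π/124) = 0.9997
√(1−ρ_J²) = |sin(π/124)| = 0.02533
ω* = 2/(1 + 0.02533) = 2/1.02533 = 1.9506.
At ω = 1.9506 every |λ(B_ω)| = ω−1, so ρ_SOR = 0.9506.

ω* = 1.9506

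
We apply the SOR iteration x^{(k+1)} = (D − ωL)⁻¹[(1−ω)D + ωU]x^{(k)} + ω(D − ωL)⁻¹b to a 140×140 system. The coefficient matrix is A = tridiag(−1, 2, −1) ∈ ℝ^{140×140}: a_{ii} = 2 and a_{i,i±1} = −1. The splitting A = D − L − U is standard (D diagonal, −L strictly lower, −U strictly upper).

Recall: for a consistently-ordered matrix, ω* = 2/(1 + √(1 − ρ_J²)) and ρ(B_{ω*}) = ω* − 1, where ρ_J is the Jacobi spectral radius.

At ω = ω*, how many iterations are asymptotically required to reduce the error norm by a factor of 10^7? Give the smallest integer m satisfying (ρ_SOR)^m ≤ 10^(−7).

B_J for the 140×140 system has eigenvalues cos(kπ/141); ρ_J = cos(π/141) = 0.9997518.
root = sin(π/141) = 0.0222790  (since 1−cos² = sin²).
[ω*] 2 ÷ (1 + 0.0222790) = 2 ÷ 1.0222790 = 1.9564131.
At ω = 1.9564131 every |λ(B_ω)| = ω−1, so ρ_SOR = 0.9564131.
m ≥ 7·ln10 / (−ln 0.9564131) = 361.674; smallest integer m = 362.

m = 362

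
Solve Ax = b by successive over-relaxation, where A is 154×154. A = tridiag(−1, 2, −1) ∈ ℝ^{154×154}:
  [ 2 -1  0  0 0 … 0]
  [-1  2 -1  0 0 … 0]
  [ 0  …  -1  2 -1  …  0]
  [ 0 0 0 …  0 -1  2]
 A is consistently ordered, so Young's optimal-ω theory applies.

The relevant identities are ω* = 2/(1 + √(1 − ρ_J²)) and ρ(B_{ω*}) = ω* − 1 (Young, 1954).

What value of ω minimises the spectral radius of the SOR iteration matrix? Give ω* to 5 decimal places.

ω* = 1.96027

n=154: λ(B_J) = 1 − λ(A)/2 = cos(kπ/155); k=1 gives ρ_J = 0.99979.
√(1−ρ_J²) = |sin(π/155)| = 0.020267
ω* = 2 / (1 + 0.020267) = 2 / 1.020267 ≈ 1.96027.
ρ_SOR = ω* − 1 = 1.96027 − 1 = 0.96027.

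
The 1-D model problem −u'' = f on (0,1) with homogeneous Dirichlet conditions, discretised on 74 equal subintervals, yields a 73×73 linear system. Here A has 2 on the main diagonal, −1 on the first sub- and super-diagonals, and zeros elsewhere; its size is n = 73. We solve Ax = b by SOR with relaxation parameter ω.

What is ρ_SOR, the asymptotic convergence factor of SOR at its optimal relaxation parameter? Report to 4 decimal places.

ρ_SOR = 0.9186

B_J for the 73×73 system has eigenvalues cos(kπ/74); ρ_J = cos(π/74) = 0.9991.
√(1 − cos²(π/74)) = sin(π/74) ≈ 0.04244.
Young: ω* = 2/(1+√(1−ρ_J²)) = 2/(1+0.04244) = 2/1.04244 = 1.9186.
[ρ_SOR] ω* − 1 = 0.9186.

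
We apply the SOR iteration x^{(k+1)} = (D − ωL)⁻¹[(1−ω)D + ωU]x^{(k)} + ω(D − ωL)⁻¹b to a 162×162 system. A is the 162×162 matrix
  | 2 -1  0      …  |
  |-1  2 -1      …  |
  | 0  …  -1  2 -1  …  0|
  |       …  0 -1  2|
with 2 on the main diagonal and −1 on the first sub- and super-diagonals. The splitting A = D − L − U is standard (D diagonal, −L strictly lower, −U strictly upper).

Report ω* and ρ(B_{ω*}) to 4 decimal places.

ω* = 1.9622, ρ_SOR = 0.9622

spectrum of D⁻¹(L+U) = {cos(kπ/163) : 1≤k≤162}; ρ_J = cos(π/163) = 0.9998.
1 − cos²(π/163) = sin²(π/163) ⇒ √(1−ρ_J²) = sin(π/163) = 0.01927.
So ω* = 2/1.01927 = 1.9622 (Young).
ρ_SOR = ω* − 1 = 1.9622 − 1 = 0.9622.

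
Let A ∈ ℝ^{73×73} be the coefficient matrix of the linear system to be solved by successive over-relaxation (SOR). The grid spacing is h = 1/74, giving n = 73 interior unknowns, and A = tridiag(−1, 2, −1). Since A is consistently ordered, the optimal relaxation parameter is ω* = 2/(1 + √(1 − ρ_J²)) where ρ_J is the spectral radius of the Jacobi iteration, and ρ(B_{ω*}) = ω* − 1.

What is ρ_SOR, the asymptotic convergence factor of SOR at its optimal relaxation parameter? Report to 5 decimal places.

ρ_SOR = 0.91857

B_J for the 73×73 system has eigenvalues cos(kπ/74); ρ_J = cos(π/74) = 0.99910.
root = sin(π/74) = 0.042441  (since 1−cos² = sin²).
ω* = 2/(1 + 0.042441) = 2/1.042441 = 1.91857.
ρ_SOR = ω* − 1 ≈ 0.91857.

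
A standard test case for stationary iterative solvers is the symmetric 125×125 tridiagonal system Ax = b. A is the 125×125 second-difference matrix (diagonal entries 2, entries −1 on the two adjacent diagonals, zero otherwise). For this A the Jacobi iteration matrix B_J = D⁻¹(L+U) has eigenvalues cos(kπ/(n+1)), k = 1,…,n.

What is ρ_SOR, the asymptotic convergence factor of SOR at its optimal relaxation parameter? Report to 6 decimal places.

ρ_SOR = 0.951351

½·tridiag(1,0,1) at n=125: λ_k = cos(kπ/126); max |λ| at k=1 ⇒ ρ_J = cos(π/126) ≈ 0.999689.
√(1−ρ_J²) = |sin(π/126)| = 0.0249307
Then 2/(1+√(1−ρ_J²)) = 2/(1+0.0249307); ω* = 2/1.0249307 = 1.951351.
[ρ_SOR] ω* − 1 = 0.951351.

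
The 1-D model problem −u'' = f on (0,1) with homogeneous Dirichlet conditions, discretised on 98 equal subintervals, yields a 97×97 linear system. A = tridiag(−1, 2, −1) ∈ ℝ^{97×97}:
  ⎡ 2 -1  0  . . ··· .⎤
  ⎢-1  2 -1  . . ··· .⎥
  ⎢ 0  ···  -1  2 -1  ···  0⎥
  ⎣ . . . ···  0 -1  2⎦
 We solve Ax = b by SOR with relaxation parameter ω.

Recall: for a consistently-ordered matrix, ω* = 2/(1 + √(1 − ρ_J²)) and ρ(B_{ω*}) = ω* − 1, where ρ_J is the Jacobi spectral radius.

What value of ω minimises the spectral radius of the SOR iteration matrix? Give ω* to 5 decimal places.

[ρ_J] n=97: ρ(B_J) = cos(π/(n+1)) = cos(π/98) = 0.99949.
1 − cos²(π/98) = sin²(π/98) ⇒ √(1−ρ_J²) = sin(π/98) = 0.032052.
[ω*] 2 ÷ (1 + 0.032052) = 2 ÷ 1.032052 = 1.93789.
ρ_SOR = ω* − 1 ≈ 0.93789.

ω* = 1.93789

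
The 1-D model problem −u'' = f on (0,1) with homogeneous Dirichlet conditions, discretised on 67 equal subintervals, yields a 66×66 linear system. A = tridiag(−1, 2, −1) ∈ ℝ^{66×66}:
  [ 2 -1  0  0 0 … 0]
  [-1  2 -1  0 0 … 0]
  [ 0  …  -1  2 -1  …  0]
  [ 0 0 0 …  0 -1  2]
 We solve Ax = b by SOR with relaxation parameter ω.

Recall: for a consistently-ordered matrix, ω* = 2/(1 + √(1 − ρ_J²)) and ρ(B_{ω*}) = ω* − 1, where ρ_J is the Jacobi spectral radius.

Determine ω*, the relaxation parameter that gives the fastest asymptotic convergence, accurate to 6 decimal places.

ω* = 1.910453

[ρ_J] n=66: ρ(B_J) = cos(π/(n+1)) = cos(π/67) = 0.998901.
1 − cos²(π/67) = sin²(π/67) ⇒ √(1−ρ_J²) = sin(π/67) = 0.0468723.
ω* = 2/(1+0.0468723) = 1.910453
ρ_SOR = ω* − 1 ≈ 0.910453.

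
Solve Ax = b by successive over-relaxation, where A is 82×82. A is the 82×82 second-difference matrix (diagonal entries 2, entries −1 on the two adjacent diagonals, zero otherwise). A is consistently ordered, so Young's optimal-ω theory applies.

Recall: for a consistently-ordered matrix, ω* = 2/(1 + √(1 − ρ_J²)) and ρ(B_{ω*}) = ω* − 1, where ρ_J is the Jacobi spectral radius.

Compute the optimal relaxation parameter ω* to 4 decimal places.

ω* = 1.9271

With n=82, ρ(Jacobi) = cos(π/83) = 0.9993.
√(1 − cos²(π/83)) = sin(π/83) ≈ 0.03784.
ω* = 2/(1+0.03784) = 1.9271
ρ_SOR = ω* − 1 ≈ 0.9271.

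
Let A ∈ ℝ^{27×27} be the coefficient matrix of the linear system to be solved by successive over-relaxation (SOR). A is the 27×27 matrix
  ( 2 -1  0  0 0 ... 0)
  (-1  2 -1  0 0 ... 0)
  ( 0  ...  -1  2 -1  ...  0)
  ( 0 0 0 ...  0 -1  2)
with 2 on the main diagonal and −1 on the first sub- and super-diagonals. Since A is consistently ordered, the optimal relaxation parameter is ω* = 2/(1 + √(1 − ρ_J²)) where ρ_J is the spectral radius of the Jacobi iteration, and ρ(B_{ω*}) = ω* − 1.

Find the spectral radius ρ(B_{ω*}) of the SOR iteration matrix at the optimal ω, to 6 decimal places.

ρ_SOR = 0.798619

[ρ_J] n=27: ρ(B_J) = cos(π/(n+1)) = cos(π/28) = 0.993712.
1 − cos²(π/28) = sin²(π/28) ⇒ √(1−ρ_J²) = sin(π/28) = 0.1119645.
ω* = 2 / (1 + 0.1119645) = 2 / 1.1119645 ≈ 1.798619.
ρ_SOR = ω* − 1 = 1.798619 − 1 = 0.798619.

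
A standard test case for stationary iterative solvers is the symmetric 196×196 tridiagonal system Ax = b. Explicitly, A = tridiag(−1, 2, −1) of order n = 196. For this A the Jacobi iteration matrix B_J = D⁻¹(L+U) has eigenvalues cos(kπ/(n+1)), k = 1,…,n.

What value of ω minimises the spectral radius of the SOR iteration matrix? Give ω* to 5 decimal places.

ω* = 1.96861

½·tridiag(1,0,1) at n=196: λ_k = cos(kπ/197); max |λ| at k=1 ⇒ ρ_J = cos(π/197) ≈ 0.99987.
root = sin(π/197) = 0.015946  (since 1−cos² = sin²).
Then 2/(1+√(1−ρ_J²)) = 2/(1+0.015946); ω* = 2/1.015946 = 1.96861.
[ρ_SOR] ω* − 1 = 0.96861.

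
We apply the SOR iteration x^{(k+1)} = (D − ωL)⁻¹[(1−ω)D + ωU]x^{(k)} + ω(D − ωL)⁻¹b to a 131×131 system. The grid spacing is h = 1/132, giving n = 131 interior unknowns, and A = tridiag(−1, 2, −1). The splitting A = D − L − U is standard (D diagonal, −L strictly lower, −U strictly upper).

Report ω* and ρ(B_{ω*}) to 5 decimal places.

½·tridiag(1,0,1) at n=131: λ_k = cos(kπ/132); max |λ| at k=1 ⇒ ρ_J = cos(π/132) ≈ 0.99972.
√(1−ρ_J²) = |sin(π/132)| = 0.023798
Young: ω* = 2/(1+√(1−ρ_J²)) = 2/(1+0.023798) = 2/1.023798 = 1.95351.
Hence ρ(B_{ω*}) = 1.95351 − 1 = 0.95351.

ω* = 1.95351, ρ_SOR = 0.95351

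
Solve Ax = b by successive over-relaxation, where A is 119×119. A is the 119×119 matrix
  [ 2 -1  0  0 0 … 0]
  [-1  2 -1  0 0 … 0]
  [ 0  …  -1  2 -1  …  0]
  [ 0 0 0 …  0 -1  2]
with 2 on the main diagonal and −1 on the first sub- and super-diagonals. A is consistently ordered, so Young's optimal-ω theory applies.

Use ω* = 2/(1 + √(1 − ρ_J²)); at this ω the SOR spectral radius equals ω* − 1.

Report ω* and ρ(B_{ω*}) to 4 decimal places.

ω* = 1.9490, ρ_SOR = 0.9490

spectrum of D⁻¹(L+U) = {cos(kπ/120) : 1≤k≤119}; ρ_J = cos(π/120) = 0.9997.
√(1−ρ_J²) simplifies to sin(π/120) = 0.02618.
So ω* = 2/1.02618 = 1.9490 (Young).
ρ_SOR = ω* − 1 = 1.9490 − 1 = 0.9490.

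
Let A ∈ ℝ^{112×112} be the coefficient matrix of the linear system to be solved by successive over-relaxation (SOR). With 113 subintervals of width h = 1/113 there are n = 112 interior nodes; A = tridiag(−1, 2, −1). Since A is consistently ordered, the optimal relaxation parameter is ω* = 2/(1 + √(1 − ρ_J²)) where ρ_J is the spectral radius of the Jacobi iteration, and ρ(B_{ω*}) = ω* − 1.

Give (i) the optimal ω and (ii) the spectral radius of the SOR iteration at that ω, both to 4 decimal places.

With n=112, ρ(Jacobi) = cos(π/113) = 0.9996.
root = sin(π/113) = 0.02780  (since 1−cos² = sin²).
Then 2/(1+√(1−ρ_J²)) = 2/(1+0.02780); ω* = 2/1.02780 = 1.9459.
ρ_SOR = ω* − 1 = 1.9459 − 1 = 0.9459.

ω* = 1.9459, ρ_SOR = 0.9459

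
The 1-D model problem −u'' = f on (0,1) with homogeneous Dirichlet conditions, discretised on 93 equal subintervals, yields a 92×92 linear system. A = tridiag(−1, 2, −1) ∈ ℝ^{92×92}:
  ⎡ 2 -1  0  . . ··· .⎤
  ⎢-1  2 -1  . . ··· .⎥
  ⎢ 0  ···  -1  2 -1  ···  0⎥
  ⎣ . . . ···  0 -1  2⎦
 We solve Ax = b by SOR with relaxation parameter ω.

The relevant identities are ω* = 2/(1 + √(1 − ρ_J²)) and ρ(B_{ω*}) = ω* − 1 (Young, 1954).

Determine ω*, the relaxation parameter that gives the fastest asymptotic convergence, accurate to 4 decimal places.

ω* = 1.9347

B_J for the 92×92 system has eigenvalues cos(kπ/93); ρ_J = cos(π/93) = 0.9994.
√(1−ρ_J²) simplifies to sin(π/93) = 0.03377.
So ω* = 2/1.03377 = 1.9347 (Young).
ρ_SOR = ω* − 1 ≈ 0.9347.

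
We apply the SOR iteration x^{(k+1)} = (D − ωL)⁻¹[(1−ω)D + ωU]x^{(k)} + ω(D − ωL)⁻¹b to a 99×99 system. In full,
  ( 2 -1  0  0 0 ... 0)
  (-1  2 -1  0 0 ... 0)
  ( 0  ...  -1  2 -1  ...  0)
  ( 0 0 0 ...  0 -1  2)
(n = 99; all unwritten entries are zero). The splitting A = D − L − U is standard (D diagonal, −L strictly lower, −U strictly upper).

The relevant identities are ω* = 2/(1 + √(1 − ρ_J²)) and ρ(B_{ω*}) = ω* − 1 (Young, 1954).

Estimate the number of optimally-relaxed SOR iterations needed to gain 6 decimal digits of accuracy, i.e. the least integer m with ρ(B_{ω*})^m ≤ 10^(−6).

m = 220

ρ_J = max_k |cos(kπ/100)| = cos(π/100) = 0.9995066
√(1−ρ_J²) simplifies to sin(π/100) = 0.0314108.
Then 2/(1+√(1−ρ_J²)) = 2/(1+0.0314108); ω* = 2/1.0314108 = 1.9390916.
ρ_SOR = ω* − 1 = 1.9390916 − 1 = 0.9390916.
m ≥ 6·ln10 / (−ln 0.9390916) = 219.844; smallest integer m = 220.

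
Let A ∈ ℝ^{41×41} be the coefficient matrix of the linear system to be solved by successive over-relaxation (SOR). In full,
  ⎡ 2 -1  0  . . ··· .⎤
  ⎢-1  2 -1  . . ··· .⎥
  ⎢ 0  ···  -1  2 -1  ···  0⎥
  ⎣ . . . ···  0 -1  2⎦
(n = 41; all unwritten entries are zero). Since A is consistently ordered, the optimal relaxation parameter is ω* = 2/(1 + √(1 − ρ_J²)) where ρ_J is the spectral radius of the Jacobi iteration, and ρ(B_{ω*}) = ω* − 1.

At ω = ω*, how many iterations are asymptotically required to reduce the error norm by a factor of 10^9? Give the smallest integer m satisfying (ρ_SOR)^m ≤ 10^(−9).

ρ_J = max_k |cos(kπ/42)| = cos(π/42) = 0.9972038
√(1−ρ_J²) simplifies to sin(π/42) = 0.0747301.
ω* = 2/(1 + 0.0747301) = 2/1.0747301 = 1.8609323.
and ρ(B_{ω*}) = 1.8609323 − 1 = 0.8609323.
Need (0.8609323)^m ≤ 10^(−9): m ≥ 9·ln10/|ln 0.8609323| = 20.7233/0.149739 = 138.396 ⇒ m = 139.

m = 139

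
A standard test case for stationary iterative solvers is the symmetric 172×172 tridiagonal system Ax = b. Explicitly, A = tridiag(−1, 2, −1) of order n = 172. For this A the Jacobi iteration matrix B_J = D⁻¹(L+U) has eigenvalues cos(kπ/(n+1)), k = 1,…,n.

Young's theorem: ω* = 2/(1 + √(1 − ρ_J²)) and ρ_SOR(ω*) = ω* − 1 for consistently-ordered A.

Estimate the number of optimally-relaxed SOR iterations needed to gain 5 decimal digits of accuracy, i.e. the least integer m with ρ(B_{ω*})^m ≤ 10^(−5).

m = 317

ρ_J = max_k |cos(kπ/173)| = cos(π/173) = 0.9998351
√(1 − cos²(π/173)) = sin(π/173) ≈ 0.0181585.
ω* = 2/(1 + 0.0181585) = 2/1.0181585 = 1.9643307.
At ω = 1.9643307 every |λ(B_ω)| = ω−1, so ρ_SOR = 0.9643307.
(0.9643307)^m ≤ 10^{−5}  ⇒  m·ln(0.9643307) ≤ −5·ln10  ⇒  m ≥ 316.976  ⇒  m = 317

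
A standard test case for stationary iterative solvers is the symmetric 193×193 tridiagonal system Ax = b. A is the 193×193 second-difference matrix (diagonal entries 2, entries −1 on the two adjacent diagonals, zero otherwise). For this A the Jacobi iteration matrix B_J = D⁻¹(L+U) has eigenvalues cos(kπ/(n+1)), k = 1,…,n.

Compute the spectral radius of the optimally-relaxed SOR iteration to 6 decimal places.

ρ_SOR = 0.968130

ρ_J = max_k |cos(kπ/194)| = cos(π/194) = 0.999869
1 − cos²(π/194) = sin²(π/194) ⇒ √(1−ρ_J²) = sin(π/194) = 0.0161931.
Young: ω* = 2/(1+√(1−ρ_J²)) = 2/(1+0.0161931) = 2/1.0161931 = 1.968130.
ρ_SOR = ω* − 1 = 1.968130 − 1 = 0.968130.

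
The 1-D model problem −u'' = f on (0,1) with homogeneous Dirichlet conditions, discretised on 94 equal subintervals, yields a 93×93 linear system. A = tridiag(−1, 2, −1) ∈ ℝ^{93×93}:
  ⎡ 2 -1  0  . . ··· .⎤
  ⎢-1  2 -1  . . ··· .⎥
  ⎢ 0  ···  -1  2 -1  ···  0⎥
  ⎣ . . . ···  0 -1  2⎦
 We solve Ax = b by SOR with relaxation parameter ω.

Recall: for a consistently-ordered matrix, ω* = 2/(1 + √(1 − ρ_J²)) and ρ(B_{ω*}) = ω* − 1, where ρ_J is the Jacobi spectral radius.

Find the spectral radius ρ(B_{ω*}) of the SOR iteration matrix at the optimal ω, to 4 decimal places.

ρ_SOR = 0.9353

spectrum of D⁻¹(L+U) = {cos(kπ/94) : 1≤k≤93}; ρ_J = cos(π/94) = 0.9994.
√(1−ρ_J²) = |sin(π/94)| = 0.03341
So ω* = 2/1.03341 = 1.9353 (Young).
[ρ_SOR] ω* − 1 = 0.9353.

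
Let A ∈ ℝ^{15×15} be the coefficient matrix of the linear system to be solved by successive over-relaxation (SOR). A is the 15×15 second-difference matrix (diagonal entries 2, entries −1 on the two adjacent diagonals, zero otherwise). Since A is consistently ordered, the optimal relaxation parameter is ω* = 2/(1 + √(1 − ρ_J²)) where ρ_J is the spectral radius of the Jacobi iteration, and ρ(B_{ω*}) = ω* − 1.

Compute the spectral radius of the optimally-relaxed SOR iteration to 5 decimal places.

ρ_SOR = 0.67351

n=15: λ(B_J) = 1 − λ(A)/2 = cos(kπ/16); k=1 gives ρ_J = 0.98079.
√(1 − cos²(π/16)) = sin(π/16) ≈ 0.195090.
ω* = 2 / (1 + 0.195090) = 2 / 1.195090 ≈ 1.67351.
At ω = 1.67351 every |λ(B_ω)| = ω−1, so ρ_SOR = 0.67351.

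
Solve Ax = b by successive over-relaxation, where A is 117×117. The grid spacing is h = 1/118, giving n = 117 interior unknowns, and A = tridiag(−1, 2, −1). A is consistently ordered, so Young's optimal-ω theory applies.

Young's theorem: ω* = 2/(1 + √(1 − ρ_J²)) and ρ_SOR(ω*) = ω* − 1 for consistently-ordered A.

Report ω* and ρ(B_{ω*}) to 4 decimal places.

ω* = 1.9481, ρ_SOR = 0.9481

B_J for the 117×117 system has eigenvalues cos(kπ/118); ρ_J = cos(π/118) = 0.9996.
√(1−ρ_J²) simplifies to sin(π/118) = 0.02662.
[ω*] 2 ÷ (1 + 0.02662) = 2 ÷ 1.02662 = 1.9481.
[ρ_SOR] ω* − 1 = 0.9481.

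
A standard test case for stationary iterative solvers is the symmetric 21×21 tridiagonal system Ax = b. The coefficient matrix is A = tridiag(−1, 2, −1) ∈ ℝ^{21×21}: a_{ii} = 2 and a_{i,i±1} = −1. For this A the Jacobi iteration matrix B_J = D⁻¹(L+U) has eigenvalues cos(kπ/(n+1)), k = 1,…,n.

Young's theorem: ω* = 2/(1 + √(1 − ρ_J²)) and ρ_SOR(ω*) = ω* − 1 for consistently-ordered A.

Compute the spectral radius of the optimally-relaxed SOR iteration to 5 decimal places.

ρ_SOR = 0.75083

B_J for the 21×21 system has eigenvalues cos(kπ/22); ρ_J = cos(π/22) = 0.98982.
√(1−ρ_J²) simplifies to sin(π/22) = 0.142315.
ω* = 2/(1 + 0.142315) = 2/1.142315 = 1.75083.
Hence ρ(B_{ω*}) = 1.75083 − 1 = 0.75083.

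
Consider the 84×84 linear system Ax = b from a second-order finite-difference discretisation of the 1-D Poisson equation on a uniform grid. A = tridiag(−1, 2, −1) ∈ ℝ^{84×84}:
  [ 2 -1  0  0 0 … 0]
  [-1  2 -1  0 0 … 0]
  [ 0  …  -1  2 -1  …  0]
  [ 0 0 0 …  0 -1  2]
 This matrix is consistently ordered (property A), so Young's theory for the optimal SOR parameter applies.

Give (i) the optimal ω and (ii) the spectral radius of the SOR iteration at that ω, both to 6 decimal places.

ω* = 1.928731, ρ_SOR = 0.928731

n=84: λ(B_J) = 1 − λ(A)/2 = cos(kπ/85); k=1 gives ρ_J = 0.999317.
root = sin(π/85) = 0.0369515  (since 1−cos² = sin²).
ω* = 2 / (1 + 0.0369515) = 2 / 1.0369515 ≈ 1.928731.
[ρ_SOR] ω* − 1 = 0.928731.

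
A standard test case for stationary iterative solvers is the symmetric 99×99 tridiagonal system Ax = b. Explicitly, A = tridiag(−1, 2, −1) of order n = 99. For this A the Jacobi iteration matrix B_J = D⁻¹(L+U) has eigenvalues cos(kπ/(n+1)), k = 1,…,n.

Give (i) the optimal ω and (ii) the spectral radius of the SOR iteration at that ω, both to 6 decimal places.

ω* = 1.939092, ρ_SOR = 0.939092

B_J for the 99×99 system has eigenvalues cos(kπ/100); ρ_J = cos(π/100) = 0.999507.
root = sin(π/100) = 0.0314108  (since 1−cos² = sin²).
ω* = 2/(1 + 0.0314108) = 2/1.0314108 = 1.939092.
[ρ_SOR] ω* − 1 = 0.939092.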